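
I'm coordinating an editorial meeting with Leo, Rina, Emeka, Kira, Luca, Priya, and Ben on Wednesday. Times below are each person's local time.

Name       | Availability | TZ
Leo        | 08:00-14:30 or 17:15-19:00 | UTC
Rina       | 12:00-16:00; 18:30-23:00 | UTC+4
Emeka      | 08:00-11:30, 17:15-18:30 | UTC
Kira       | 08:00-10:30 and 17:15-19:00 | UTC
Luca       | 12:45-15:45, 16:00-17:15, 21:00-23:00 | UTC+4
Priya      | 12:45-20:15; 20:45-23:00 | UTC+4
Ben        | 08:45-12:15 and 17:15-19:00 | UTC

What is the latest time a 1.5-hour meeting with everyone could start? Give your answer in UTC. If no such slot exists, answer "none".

09:00

Leo in UTC: 08:00-14:30, 17:15-19:00.
Rina in UTC: 08:00-12:00, 14:30-19:00 (subtract 4h to convert from UTC+4).
Emeka in UTC: 08:00-11:30, 17:15-18:30.
Kira in UTC: 08:00-10:30, 17:15-19:00.
Luca in UTC: 08:45-11:45, 12:00-13:15, 17:00-19:00 (subtract 4h to convert from UTC+4).
Priya in UTC: 08:45-16:15, 16:45-19:00 (subtract 4h to convert from UTC+4).
Ben in UTC: 08:45-12:15, 17:15-19:00.
Leo ∩ Rina: 08:00-12:00, 17:15-19:00.
Leo ∩ Rina ∩ Emeka: 08:00-11:30, 17:15-18:30.
Leo ∩ Rina ∩ Emeka ∩ Kira: 08:00-10:30, 17:15-18:30.
Leo ∩ Rina ∩ Emeka ∩ Kira ∩ Luca: 08:45-10:30, 17:15-18:30.
Leo ∩ Rina ∩ Emeka ∩ Kira ∩ Luca ∩ Priya: 08:45-10:30, 17:15-18:30.
Leo ∩ Rina ∩ Emeka ∩ Kira ∩ Luca ∩ Priya ∩ Ben: 08:45-10:30, 17:15-18:30.
The last common window of at least 90 minutes is 08:45-10:30; a 90-minute meeting can start as late as 09:00 and still end by 10:30.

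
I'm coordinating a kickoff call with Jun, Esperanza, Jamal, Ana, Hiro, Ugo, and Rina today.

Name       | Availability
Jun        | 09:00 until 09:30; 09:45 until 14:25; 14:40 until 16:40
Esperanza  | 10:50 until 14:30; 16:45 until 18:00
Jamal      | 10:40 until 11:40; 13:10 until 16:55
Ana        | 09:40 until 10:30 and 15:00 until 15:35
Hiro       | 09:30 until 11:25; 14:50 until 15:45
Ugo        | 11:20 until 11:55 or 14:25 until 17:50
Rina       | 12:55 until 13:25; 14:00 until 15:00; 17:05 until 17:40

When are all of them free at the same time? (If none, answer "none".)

Jun ∩ Esperanza: 10:50-14:25.
Jun ∩ Esperanza ∩ Jamal: 10:50-11:40, 13:10-14:25.
Jun ∩ Esperanza ∩ Jamal ∩ Ana: ∅.
Jun ∩ Esperanza ∩ Jamal ∩ Ana ∩ Hiro: ∅.
Jun ∩ Esperanza ∩ Jamal ∩ Ana ∩ Hiro ∩ Ugo: ∅.
Jun ∩ Esperanza ∩ Jamal ∩ Ana ∩ Hiro ∩ Ugo ∩ Rina: ∅.
There is no time when everyone is free.

none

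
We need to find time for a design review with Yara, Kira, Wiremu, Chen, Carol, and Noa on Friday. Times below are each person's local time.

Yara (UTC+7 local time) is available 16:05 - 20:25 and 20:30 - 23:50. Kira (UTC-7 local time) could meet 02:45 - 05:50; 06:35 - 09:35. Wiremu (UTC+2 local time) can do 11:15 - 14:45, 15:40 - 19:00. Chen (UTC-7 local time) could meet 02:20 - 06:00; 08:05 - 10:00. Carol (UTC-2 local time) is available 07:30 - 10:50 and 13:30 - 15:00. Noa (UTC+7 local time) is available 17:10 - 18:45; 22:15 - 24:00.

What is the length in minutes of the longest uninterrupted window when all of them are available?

95

Yara in UTC: 09:05-13:25, 13:30-16:50 (subtract 7h to convert from UTC+7).
Kira in UTC: 09:45-12:50, 13:35-16:35 (add 7h to convert from UTC-7).
Wiremu in UTC: 09:15-12:45, 13:40-17:00 (subtract 2h to convert from UTC+2).
Chen in UTC: 09:20-13:00, 15:05-17:00 (add 7h to convert from UTC-7).
Carol in UTC: 09:30-12:50, 15:30-17:00 (add 2h to convert from UTC-2).
Noa in UTC: 10:10-11:45, 15:15-17:00 (subtract 7h to convert from UTC+7).
Yara ∩ Kira: 09:45-12:50, 13:35-16:35.
Yara ∩ Kira ∩ Wiremu: 09:45-12:45, 13:40-16:35.
Yara ∩ Kira ∩ Wiremu ∩ Chen: 09:45-12:45, 15:05-16:35.
Yara ∩ Kira ∩ Wiremu ∩ Chen ∩ Carol: 09:45-12:45, 15:30-16:35.
Yara ∩ Kira ∩ Wiremu ∩ Chen ∩ Carol ∩ Noa: 10:10-11:45, 15:30-16:35.
So the common availability across everyone is 10:10-11:45, 15:30-16:35.
The longest is 10:10-11:45 at 95 minutes.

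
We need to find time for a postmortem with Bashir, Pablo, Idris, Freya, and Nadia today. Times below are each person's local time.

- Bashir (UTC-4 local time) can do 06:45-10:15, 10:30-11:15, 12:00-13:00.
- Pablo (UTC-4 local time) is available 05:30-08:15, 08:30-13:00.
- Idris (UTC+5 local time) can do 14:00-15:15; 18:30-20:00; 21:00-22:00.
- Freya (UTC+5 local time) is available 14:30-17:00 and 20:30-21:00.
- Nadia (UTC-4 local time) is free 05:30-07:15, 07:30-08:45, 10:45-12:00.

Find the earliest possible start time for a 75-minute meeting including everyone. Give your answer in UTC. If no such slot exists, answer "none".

Bashir in UTC: 10:45-14:15, 14:30-15:15, 16:00-17:00 (add 4h to convert from UTC-4).
Pablo in UTC: 09:30-12:15, 12:30-17:00 (add 4h to convert from UTC-4).
Idris in UTC: 09:00-10:15, 13:30-15:00, 16:00-17:00 (subtract 5h to convert from UTC+5).
Freya in UTC: 09:30-12:00, 15:30-16:00 (subtract 5h to convert from UTC+5).
Nadia in UTC: 09:30-11:15, 11:30-12:45, 14:45-16:00 (add 4h to convert from UTC-4).
Bashir ∩ Pablo: 10:45-12:15, 12:30-14:15, 14:30-15:15, 16:00-17:00.
Bashir ∩ Pablo ∩ Idris: 13:30-14:15, 14:30-15:00, 16:00-17:00.
Bashir ∩ Pablo ∩ Idris ∩ Freya: ∅.
Bashir ∩ Pablo ∩ Idris ∩ Freya ∩ Nadia: ∅.
There is no time when everyone is free.
No common window is at least 75 minutes long.

none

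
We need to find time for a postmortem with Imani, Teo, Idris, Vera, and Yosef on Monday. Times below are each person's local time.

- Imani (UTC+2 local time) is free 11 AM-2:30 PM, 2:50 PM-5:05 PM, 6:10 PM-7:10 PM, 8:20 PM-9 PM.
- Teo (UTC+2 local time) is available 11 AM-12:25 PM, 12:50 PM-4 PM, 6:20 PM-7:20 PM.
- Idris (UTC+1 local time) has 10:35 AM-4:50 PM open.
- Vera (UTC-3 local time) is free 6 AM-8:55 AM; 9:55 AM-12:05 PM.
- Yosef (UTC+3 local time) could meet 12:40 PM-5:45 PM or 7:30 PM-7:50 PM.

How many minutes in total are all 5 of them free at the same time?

Imani in UTC: 09:00-12:30, 12:50-15:05, 16:10-17:10, 18:20-19:00 (subtract 2h to convert from UTC+2).
Teo in UTC: 09:00-10:25, 10:50-14:00, 16:20-17:20 (subtract 2h to convert from UTC+2).
Idris in UTC: 09:35-15:50 (subtract 1h to convert from UTC+1).
Vera in UTC: 09:00-11:55, 12:55-15:05 (add 3h to convert from UTC-3).
Yosef in UTC: 09:40-14:45, 16:30-16:50 (subtract 3h to convert from UTC+3).
Imani ∩ Teo: 09:00-10:25, 10:50-12:30, 12:50-14:00, 16:20-17:10.
Imani ∩ Teo ∩ Idris: 09:35-10:25, 10:50-12:30, 12:50-14:00.
Imani ∩ Teo ∩ Idris ∩ Vera: 09:35-10:25, 10:50-11:55, 12:55-14:00.
Imani ∩ Teo ∩ Idris ∩ Vera ∩ Yosef: 09:40-10:25, 10:50-11:55, 12:55-14:00.
Summing the common windows: 45 + 65 + 65 = 175 minutes.

175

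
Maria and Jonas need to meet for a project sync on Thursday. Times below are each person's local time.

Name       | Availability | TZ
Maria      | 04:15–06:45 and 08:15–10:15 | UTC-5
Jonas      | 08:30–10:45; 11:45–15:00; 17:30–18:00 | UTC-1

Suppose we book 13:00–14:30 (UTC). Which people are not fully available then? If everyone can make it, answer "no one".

Maria in UTC: 09:15-11:45, 13:15-15:15 (add 5h to convert from UTC-5).
Jonas in UTC: 09:30-11:45, 12:45-16:00, 18:30-19:00 (add 1h to convert from UTC-1).
Maria: not fully free for 13:00-14:30. Jonas: free for 13:00-14:30.

Maria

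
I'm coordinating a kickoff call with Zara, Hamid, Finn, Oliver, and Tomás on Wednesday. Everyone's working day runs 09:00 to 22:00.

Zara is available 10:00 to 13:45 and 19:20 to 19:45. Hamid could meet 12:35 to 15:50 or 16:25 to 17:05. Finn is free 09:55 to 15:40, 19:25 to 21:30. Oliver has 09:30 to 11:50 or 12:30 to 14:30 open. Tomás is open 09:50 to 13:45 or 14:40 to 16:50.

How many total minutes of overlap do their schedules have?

70

Zara ∩ Hamid: 12:35-13:45.
Zara ∩ Hamid ∩ Finn: 12:35-13:45.
Zara ∩ Hamid ∩ Finn ∩ Oliver: 12:35-13:45.
Zara ∩ Hamid ∩ Finn ∩ Oliver ∩ Tomás: 12:35-13:45.
That's a single block of 70 minutes.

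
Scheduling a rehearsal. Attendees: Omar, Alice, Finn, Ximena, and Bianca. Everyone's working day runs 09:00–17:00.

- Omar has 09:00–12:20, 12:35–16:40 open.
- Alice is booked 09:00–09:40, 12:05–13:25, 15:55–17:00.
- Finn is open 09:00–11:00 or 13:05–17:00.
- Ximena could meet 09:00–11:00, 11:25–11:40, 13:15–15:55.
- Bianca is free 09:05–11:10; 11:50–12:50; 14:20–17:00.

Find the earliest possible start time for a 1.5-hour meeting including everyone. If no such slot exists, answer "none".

Omar free: 09:00-12:20, 12:35-16:40.
Alice free: 09:40-12:05, 13:25-15:55 (invert busy blocks within the working day).
Finn free: 09:00-11:00, 13:05-17:00.
Ximena free: 09:00-11:00, 11:25-11:40, 13:15-15:55.
Bianca free: 09:05-11:10, 11:50-12:50, 14:20-17:00.
Omar ∩ Alice: 09:40-12:05, 13:25-15:55.
Omar ∩ Alice ∩ Finn: 09:40-11:00, 13:25-15:55.
Omar ∩ Alice ∩ Finn ∩ Ximena: 09:40-11:00, 13:25-15:55.
Omar ∩ Alice ∩ Finn ∩ Ximena ∩ Bianca: 09:40-11:00, 14:20-15:55.
So the common availability across everyone is 09:40-11:00, 14:20-15:55.
The first common window of at least 90 minutes is 14:20-15:55, so the earliest start is 14:20.

14:20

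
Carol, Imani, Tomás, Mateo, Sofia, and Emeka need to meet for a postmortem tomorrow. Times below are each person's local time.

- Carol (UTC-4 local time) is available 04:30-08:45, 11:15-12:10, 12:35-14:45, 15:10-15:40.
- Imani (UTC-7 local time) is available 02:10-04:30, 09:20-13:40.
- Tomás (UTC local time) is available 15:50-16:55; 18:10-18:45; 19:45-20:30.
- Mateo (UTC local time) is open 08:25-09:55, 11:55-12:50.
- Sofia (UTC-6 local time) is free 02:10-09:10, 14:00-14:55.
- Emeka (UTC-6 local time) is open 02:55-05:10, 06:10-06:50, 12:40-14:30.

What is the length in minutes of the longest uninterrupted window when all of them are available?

0

Carol in UTC: 08:30-12:45, 15:15-16:10, 16:35-18:45, 19:10-19:40 (add 4h to convert from UTC-4).
Imani in UTC: 09:10-11:30, 16:20-20:40 (add 7h to convert from UTC-7).
Tomás in UTC: 15:50-16:55, 18:10-18:45, 19:45-20:30.
Mateo in UTC: 08:25-09:55, 11:55-12:50.
Sofia in UTC: 08:10-15:10, 20:00-20:55 (add 6h to convert from UTC-6).
Emeka in UTC: 08:55-11:10, 12:10-12:50, 18:40-20:30 (add 6h to convert from UTC-6).
Carol ∩ Imani: 09:10-11:30, 16:35-18:45, 19:10-19:40.
Carol ∩ Imani ∩ Tomás: 16:35-16:55, 18:10-18:45.
Carol ∩ Imani ∩ Tomás ∩ Mateo: ∅.
Carol ∩ Imani ∩ Tomás ∩ Mateo ∩ Sofia: ∅.
Carol ∩ Imani ∩ Tomás ∩ Mateo ∩ Sofia ∩ Emeka: ∅.
There is no time when everyone is free.
No common window exists, so the longest block is 0 minutes.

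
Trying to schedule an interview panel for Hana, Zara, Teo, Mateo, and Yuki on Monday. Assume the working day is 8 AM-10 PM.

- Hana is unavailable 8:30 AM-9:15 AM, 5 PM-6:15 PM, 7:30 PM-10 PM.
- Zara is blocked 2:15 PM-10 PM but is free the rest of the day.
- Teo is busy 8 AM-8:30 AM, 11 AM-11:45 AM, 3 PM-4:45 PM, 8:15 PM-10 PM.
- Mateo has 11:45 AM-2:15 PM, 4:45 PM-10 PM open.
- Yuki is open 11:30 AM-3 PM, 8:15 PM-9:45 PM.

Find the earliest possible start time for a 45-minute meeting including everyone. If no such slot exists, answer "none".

11:45

Hana free: 08:00-08:30, 09:15-17:00, 18:15-19:30 (invert busy blocks within the working day).
Zara free: 08:00-14:15 (invert busy blocks within the working day).
Teo free: 08:30-11:00, 11:45-15:00, 16:45-20:15 (invert busy blocks within the working day).
Mateo free: 11:45-14:15, 16:45-22:00.
Yuki free: 11:30-15:00, 20:15-21:45.
Hana ∩ Zara: 08:00-08:30, 09:15-14:15.
Hana ∩ Zara ∩ Teo: 09:15-11:00, 11:45-14:15.
Hana ∩ Zara ∩ Teo ∩ Mateo: 11:45-14:15.
Hana ∩ Zara ∩ Teo ∩ Mateo ∩ Yuki: 11:45-14:15.
Those are the intersection windows.
The first common window of at least 45 minutes is 11:45-14:15, so the earliest start is 11:45.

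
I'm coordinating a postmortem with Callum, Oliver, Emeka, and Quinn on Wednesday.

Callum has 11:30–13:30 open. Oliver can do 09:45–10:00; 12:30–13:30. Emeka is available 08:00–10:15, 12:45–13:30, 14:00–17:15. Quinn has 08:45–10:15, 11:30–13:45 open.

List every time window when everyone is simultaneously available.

12:45-13:30

Callum ∩ Oliver: 12:30-13:30.
Callum ∩ Oliver ∩ Emeka: 12:45-13:30.
Callum ∩ Oliver ∩ Emeka ∩ Quinn: 12:45-13:30.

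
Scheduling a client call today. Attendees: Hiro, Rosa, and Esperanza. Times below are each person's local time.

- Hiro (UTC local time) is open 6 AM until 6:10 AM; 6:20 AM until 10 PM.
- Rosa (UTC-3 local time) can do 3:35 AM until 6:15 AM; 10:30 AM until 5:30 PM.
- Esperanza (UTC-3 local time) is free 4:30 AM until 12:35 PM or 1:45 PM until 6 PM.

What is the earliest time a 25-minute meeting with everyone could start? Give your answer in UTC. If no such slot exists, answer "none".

07:30

Hiro in UTC: 06:00-06:10, 06:20-22:00.
Rosa in UTC: 06:35-09:15, 13:30-20:30 (add 3h to convert from UTC-3).
Esperanza in UTC: 07:30-15:35, 16:45-21:00 (add 3h to convert from UTC-3).
Hiro ∩ Rosa: 06:35-09:15, 13:30-20:30.
Hiro ∩ Rosa ∩ Esperanza: 07:30-09:15, 13:30-15:35, 16:45-20:30.
The first common window of at least 25 minutes is 07:30-09:15, so the earliest start is 07:30.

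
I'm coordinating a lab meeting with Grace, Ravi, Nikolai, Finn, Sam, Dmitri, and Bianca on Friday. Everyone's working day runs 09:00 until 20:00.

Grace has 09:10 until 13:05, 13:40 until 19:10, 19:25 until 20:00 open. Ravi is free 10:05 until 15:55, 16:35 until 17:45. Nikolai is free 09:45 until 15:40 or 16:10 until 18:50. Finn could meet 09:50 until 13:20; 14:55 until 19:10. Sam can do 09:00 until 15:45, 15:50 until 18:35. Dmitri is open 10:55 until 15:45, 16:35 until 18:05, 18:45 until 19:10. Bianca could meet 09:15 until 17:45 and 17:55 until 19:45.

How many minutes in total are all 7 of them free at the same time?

Grace ∩ Ravi: 10:05-13:05, 13:40-15:55, 16:35-17:45.
Grace ∩ Ravi ∩ Nikolai: 10:05-13:05, 13:40-15:40, 16:35-17:45.
Grace ∩ Ravi ∩ Nikolai ∩ Finn: 10:05-13:05, 14:55-15:40, 16:35-17:45.
Grace ∩ Ravi ∩ Nikolai ∩ Finn ∩ Sam: 10:05-13:05, 14:55-15:40, 16:35-17:45.
Grace ∩ Ravi ∩ Nikolai ∩ Finn ∩ Sam ∩ Dmitri: 10:55-13:05, 14:55-15:40, 16:35-17:45.
Grace ∩ Ravi ∩ Nikolai ∩ Finn ∩ Sam ∩ Dmitri ∩ Bianca: 10:55-13:05, 14:55-15:40, 16:35-17:45.
Summing the common windows: 130 + 45 + 70 = 245 minutes.

245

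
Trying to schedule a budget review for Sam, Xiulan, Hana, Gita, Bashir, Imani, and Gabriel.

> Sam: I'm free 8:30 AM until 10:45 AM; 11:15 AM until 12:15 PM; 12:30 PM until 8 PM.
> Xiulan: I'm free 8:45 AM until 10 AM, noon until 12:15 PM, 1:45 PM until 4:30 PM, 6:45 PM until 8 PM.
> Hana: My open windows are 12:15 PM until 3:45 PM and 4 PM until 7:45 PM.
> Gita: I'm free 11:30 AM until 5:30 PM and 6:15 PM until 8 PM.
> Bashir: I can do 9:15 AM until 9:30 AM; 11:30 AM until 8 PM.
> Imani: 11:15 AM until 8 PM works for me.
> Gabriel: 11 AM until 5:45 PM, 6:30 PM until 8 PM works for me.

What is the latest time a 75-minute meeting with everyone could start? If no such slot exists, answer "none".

Sam ∩ Xiulan: 08:45-10:00, 12:00-12:15, 13:45-16:30, 18:45-20:00.
Sam ∩ Xiulan ∩ Hana: 13:45-15:45, 16:00-16:30, 18:45-19:45.
Sam ∩ Xiulan ∩ Hana ∩ Gita: 13:45-15:45, 16:00-16:30, 18:45-19:45.
Sam ∩ Xiulan ∩ Hana ∩ Gita ∩ Bashir: 13:45-15:45, 16:00-16:30, 18:45-19:45.
Sam ∩ Xiulan ∩ Hana ∩ Gita ∩ Bashir ∩ Imani: 13:45-15:45, 16:00-16:30, 18:45-19:45.
Sam ∩ Xiulan ∩ Hana ∩ Gita ∩ Bashir ∩ Imani ∩ Gabriel: 13:45-15:45, 16:00-16:30, 18:45-19:45.
Those are the intersection windows.
The last common window of at least 75 minutes is 13:45-15:45; a 75-minute meeting can start as late as 14:30 and still end by 15:45.

14:30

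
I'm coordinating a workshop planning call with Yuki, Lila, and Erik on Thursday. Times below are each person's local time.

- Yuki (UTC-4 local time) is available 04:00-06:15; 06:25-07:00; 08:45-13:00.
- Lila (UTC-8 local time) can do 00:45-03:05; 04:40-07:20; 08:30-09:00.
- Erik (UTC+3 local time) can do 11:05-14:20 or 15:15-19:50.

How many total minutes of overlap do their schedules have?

Yuki in UTC: 08:00-10:15, 10:25-11:00, 12:45-17:00 (add 4h to convert from UTC-4).
Lila in UTC: 08:45-11:05, 12:40-15:20, 16:30-17:00 (add 8h to convert from UTC-8).
Erik in UTC: 08:05-11:20, 12:15-16:50 (subtract 3h to convert from UTC+3).
Yuki ∩ Lila: 08:45-10:15, 10:25-11:00, 12:45-15:20, 16:30-17:00.
Yuki ∩ Lila ∩ Erik: 08:45-10:15, 10:25-11:00, 12:45-15:20, 16:30-16:50.
So the common availability across everyone is 08:45-10:15, 10:25-11:00, 12:45-15:20, 16:30-16:50.
Summing the common windows: 90 + 35 + 155 + 20 = 300 minutes.

300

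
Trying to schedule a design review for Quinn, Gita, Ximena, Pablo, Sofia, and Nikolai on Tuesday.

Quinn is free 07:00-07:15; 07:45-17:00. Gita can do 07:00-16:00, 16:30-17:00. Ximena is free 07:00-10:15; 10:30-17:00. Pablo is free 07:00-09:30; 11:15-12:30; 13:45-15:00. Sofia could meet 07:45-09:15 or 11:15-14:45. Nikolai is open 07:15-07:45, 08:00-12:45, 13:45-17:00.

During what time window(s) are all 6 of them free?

Quinn ∩ Gita: 07:00-07:15, 07:45-16:00, 16:30-17:00.
Quinn ∩ Gita ∩ Ximena: 07:00-07:15, 07:45-10:15, 10:30-16:00, 16:30-17:00.
Quinn ∩ Gita ∩ Ximena ∩ Pablo: 07:00-07:15, 07:45-09:30, 11:15-12:30, 13:45-15:00.
Quinn ∩ Gita ∩ Ximena ∩ Pablo ∩ Sofia: 07:45-09:15, 11:15-12:30, 13:45-14:45.
Quinn ∩ Gita ∩ Ximena ∩ Pablo ∩ Sofia ∩ Nikolai: 08:00-09:15, 11:15-12:30, 13:45-14:45.
Those are the intersection windows.

08:00-09:15, 11:15-12:30, 13:45-14:45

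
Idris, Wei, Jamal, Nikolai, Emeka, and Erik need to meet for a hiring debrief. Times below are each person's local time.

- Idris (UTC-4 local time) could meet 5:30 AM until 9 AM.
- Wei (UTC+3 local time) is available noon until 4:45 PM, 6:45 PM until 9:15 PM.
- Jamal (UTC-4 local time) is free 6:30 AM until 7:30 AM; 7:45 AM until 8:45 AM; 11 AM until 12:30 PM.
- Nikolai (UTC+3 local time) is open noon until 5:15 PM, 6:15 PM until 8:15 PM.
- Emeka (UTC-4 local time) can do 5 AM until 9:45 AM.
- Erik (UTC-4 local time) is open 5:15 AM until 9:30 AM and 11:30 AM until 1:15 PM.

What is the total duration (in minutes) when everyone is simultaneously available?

120

Idris in UTC: 09:30-13:00 (add 4h to convert from UTC-4).
Wei in UTC: 09:00-13:45, 15:45-18:15 (subtract 3h to convert from UTC+3).
Jamal in UTC: 10:30-11:30, 11:45-12:45, 15:00-16:30 (add 4h to convert from UTC-4).
Nikolai in UTC: 09:00-14:15, 15:15-17:15 (subtract 3h to convert from UTC+3).
Emeka in UTC: 09:00-13:45 (add 4h to convert from UTC-4).
Erik in UTC: 09:15-13:30, 15:30-17:15 (add 4h to convert from UTC-4).
Idris ∩ Wei: 09:30-13:00.
Idris ∩ Wei ∩ Jamal: 10:30-11:30, 11:45-12:45.
Idris ∩ Wei ∩ Jamal ∩ Nikolai: 10:30-11:30, 11:45-12:45.
Idris ∩ Wei ∩ Jamal ∩ Nikolai ∩ Emeka: 10:30-11:30, 11:45-12:45.
Idris ∩ Wei ∩ Jamal ∩ Nikolai ∩ Emeka ∩ Erik: 10:30-11:30, 11:45-12:45.
Summing the common windows: 60 + 60 = 120 minutes.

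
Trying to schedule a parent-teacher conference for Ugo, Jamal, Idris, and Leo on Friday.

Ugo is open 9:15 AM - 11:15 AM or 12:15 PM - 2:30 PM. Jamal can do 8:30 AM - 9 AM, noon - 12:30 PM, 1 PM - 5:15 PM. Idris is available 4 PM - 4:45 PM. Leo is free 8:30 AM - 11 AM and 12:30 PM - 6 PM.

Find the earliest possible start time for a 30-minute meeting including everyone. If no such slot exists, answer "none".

Ugo ∩ Jamal: 12:15-12:30, 13:00-14:30.
Ugo ∩ Jamal ∩ Idris: ∅.
Ugo ∩ Jamal ∩ Idris ∩ Leo: ∅.
There is no time when everyone is free.
No common window is at least 30 minutes long.

none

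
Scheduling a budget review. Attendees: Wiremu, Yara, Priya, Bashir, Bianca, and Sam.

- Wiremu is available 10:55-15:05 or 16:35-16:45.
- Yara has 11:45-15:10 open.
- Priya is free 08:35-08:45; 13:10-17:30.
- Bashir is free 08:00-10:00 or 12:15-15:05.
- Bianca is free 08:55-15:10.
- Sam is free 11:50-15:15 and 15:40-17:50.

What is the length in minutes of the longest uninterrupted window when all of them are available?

Wiremu ∩ Yara: 11:45-15:05.
Wiremu ∩ Yara ∩ Priya: 13:10-15:05.
Wiremu ∩ Yara ∩ Priya ∩ Bashir: 13:10-15:05.
Wiremu ∩ Yara ∩ Priya ∩ Bashir ∩ Bianca: 13:10-15:05.
Wiremu ∩ Yara ∩ Priya ∩ Bashir ∩ Bianca ∩ Sam: 13:10-15:05.
Those are the intersection windows.
The longest is 13:10-15:05 at 115 minutes.

115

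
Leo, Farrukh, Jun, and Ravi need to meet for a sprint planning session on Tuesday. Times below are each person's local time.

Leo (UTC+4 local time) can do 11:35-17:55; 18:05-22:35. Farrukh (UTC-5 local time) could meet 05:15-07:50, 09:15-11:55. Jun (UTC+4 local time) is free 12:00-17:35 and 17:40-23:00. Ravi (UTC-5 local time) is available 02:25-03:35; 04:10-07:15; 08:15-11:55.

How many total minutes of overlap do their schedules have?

280

Leo in UTC: 07:35-13:55, 14:05-18:35 (subtract 4h to convert from UTC+4).
Farrukh in UTC: 10:15-12:50, 14:15-16:55 (add 5h to convert from UTC-5).
Jun in UTC: 08:00-13:35, 13:40-19:00 (subtract 4h to convert from UTC+4).
Ravi in UTC: 07:25-08:35, 09:10-12:15, 13:15-16:55 (add 5h to convert from UTC-5).
Leo ∩ Farrukh: 10:15-12:50, 14:15-16:55.
Leo ∩ Farrukh ∩ Jun: 10:15-12:50, 14:15-16:55.
Leo ∩ Farrukh ∩ Jun ∩ Ravi: 10:15-12:15, 14:15-16:55.
Summing the common windows: 120 + 160 = 280 minutes.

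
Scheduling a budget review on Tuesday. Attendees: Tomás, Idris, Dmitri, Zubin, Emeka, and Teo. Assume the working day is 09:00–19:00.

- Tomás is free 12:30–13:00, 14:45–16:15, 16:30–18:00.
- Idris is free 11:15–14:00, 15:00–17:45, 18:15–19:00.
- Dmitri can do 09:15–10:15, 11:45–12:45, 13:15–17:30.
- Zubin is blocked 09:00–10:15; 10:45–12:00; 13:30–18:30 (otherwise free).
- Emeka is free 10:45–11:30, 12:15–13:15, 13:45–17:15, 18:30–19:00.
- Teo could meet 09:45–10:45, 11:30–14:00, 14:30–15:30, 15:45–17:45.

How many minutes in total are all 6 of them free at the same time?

15

Tomás free: 12:30-13:00, 14:45-16:15, 16:30-18:00.
Idris free: 11:15-14:00, 15:00-17:45, 18:15-19:00.
Dmitri free: 09:15-10:15, 11:45-12:45, 13:15-17:30.
Zubin free: 10:15-10:45, 12:00-13:30, 18:30-19:00 (invert busy blocks within the working day).
Emeka free: 10:45-11:30, 12:15-13:15, 13:45-17:15, 18:30-19:00.
Teo free: 09:45-10:45, 11:30-14:00, 14:30-15:30, 15:45-17:45.
Tomás ∩ Idris: 12:30-13:00, 15:00-16:15, 16:30-17:45.
Tomás ∩ Idris ∩ Dmitri: 12:30-12:45, 15:00-16:15, 16:30-17:30.
Tomás ∩ Idris ∩ Dmitri ∩ Zubin: 12:30-12:45.
Tomás ∩ Idris ∩ Dmitri ∩ Zubin ∩ Emeka: 12:30-12:45.
Tomás ∩ Idris ∩ Dmitri ∩ Zubin ∩ Emeka ∩ Teo: 12:30-12:45.
So the common availability across everyone is 12:30-12:45.
That's a single block of 15 minutes.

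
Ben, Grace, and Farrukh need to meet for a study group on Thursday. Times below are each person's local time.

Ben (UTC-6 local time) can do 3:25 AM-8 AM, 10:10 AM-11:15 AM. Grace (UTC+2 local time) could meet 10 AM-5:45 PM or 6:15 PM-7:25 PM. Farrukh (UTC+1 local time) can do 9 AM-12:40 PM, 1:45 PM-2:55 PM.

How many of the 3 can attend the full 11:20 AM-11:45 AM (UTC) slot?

2

Ben in UTC: 09:25-14:00, 16:10-17:15 (add 6h to convert from UTC-6).
Grace in UTC: 08:00-15:45, 16:15-17:25 (subtract 2h to convert from UTC+2).
Farrukh in UTC: 08:00-11:40, 12:45-13:55 (subtract 1h to convert from UTC+1).
Ben and Grace can make the full 11:20-11:45 slot — that's 2.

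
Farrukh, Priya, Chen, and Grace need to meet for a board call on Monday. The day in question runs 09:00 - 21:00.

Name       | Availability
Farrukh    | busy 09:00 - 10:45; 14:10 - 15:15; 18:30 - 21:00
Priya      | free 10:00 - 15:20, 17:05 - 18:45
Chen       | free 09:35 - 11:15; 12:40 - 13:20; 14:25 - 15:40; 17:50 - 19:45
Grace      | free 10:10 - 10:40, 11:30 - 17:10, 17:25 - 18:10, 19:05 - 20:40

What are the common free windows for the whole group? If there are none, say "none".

12:40-13:20, 15:15-15:20, 17:50-18:10

Farrukh free: 10:45-14:10, 15:15-18:30 (invert busy blocks within the working day).
Priya free: 10:00-15:20, 17:05-18:45.
Chen free: 09:35-11:15, 12:40-13:20, 14:25-15:40, 17:50-19:45.
Grace free: 10:10-10:40, 11:30-17:10, 17:25-18:10, 19:05-20:40.
Farrukh ∩ Priya: 10:45-14:10, 15:15-15:20, 17:05-18:30.
Farrukh ∩ Priya ∩ Chen: 10:45-11:15, 12:40-13:20, 15:15-15:20, 17:50-18:30.
Farrukh ∩ Priya ∩ Chen ∩ Grace: 12:40-13:20, 15:15-15:20, 17:50-18:10.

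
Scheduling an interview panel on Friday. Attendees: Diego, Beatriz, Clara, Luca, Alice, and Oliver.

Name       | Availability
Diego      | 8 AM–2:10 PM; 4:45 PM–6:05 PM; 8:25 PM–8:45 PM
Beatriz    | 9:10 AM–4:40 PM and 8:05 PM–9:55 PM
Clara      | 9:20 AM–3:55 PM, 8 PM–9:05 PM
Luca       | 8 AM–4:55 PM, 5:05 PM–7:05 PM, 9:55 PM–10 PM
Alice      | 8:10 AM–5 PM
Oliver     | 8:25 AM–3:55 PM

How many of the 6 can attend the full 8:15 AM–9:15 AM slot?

Diego, Luca, and Alice can make the full 08:15-09:15 slot — that's 3.

3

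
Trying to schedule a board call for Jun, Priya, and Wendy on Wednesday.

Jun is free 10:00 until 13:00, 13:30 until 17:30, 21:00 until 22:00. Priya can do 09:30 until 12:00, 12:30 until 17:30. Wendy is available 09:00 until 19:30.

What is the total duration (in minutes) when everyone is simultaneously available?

Jun ∩ Priya: 10:00-12:00, 12:30-13:00, 13:30-17:30.
Jun ∩ Priya ∩ Wendy: 10:00-12:00, 12:30-13:00, 13:30-17:30.
Those are the intersection windows.
Summing the common windows: 120 + 30 + 240 = 390 minutes.

390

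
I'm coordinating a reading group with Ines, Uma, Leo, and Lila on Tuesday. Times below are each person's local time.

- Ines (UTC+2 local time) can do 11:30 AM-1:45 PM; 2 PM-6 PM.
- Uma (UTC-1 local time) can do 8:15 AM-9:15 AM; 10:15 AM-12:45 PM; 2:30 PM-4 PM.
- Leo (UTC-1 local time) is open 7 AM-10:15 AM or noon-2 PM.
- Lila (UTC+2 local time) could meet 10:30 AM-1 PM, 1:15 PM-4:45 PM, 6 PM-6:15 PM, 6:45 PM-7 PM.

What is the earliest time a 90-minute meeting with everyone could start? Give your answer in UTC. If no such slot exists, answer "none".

Ines in UTC: 09:30-11:45, 12:00-16:00 (subtract 2h to convert from UTC+2).
Uma in UTC: 09:15-10:15, 11:15-13:45, 15:30-17:00 (add 1h to convert from UTC-1).
Leo in UTC: 08:00-11:15, 13:00-15:00 (add 1h to convert from UTC-1).
Lila in UTC: 08:30-11:00, 11:15-14:45, 16:00-16:15, 16:45-17:00 (subtract 2h to convert from UTC+2).
Ines ∩ Uma: 09:30-10:15, 11:15-11:45, 12:00-13:45, 15:30-16:00.
Ines ∩ Uma ∩ Leo: 09:30-10:15, 13:00-13:45.
Ines ∩ Uma ∩ Leo ∩ Lila: 09:30-10:15, 13:00-13:45.
Those are the intersection windows.
No common window is at least 90 minutes long.

none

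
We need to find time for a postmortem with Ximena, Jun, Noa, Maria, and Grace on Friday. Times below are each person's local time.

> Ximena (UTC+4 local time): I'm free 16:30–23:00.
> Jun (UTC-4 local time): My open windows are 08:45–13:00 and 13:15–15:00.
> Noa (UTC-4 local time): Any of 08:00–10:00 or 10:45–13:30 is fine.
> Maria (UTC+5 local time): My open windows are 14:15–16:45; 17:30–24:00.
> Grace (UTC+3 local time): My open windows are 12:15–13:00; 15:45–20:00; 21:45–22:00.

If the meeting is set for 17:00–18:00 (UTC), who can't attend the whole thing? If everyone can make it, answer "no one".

Grace, Jun, Noa

Ximena in UTC: 12:30-19:00 (subtract 4h to convert from UTC+4).
Jun in UTC: 12:45-17:00, 17:15-19:00 (add 4h to convert from UTC-4).
Noa in UTC: 12:00-14:00, 14:45-17:30 (add 4h to convert from UTC-4).
Maria in UTC: 09:15-11:45, 12:30-19:00 (subtract 5h to convert from UTC+5).
Grace in UTC: 09:15-10:00, 12:45-17:00, 18:45-19:00 (subtract 3h to convert from UTC+3).
Ximena: free for 17:00-18:00. Jun: not fully free for 17:00-18:00. Noa: not fully free for 17:00-18:00. Maria: free for 17:00-18:00. Grace: not fully free for 17:00-18:00.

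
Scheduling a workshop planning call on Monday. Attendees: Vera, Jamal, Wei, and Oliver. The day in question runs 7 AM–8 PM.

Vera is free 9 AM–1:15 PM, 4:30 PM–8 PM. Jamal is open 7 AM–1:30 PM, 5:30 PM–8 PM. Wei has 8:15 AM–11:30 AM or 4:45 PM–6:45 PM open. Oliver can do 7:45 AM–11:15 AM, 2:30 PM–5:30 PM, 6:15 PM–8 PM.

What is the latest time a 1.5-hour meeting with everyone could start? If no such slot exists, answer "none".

09:45

Vera ∩ Jamal: 09:00-13:15, 17:30-20:00.
Vera ∩ Jamal ∩ Wei: 09:00-11:30, 17:30-18:45.
Vera ∩ Jamal ∩ Wei ∩ Oliver: 09:00-11:15, 18:15-18:45.
Those are the intersection windows.
The last common window of at least 90 minutes is 09:00-11:15; a 90-minute meeting can start as late as 09:45 and still end by 11:15.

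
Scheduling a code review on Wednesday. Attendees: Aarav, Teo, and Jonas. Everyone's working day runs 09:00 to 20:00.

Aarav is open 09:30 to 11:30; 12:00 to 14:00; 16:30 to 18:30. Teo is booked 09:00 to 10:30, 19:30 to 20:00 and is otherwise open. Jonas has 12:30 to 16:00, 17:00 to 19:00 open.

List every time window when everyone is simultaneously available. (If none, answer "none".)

12:30-14:00, 17:00-18:30

Aarav free: 09:30-11:30, 12:00-14:00, 16:30-18:30.
Teo free: 10:30-19:30 (invert busy blocks within the working day).
Jonas free: 12:30-16:00, 17:00-19:00.
Aarav ∩ Teo: 10:30-11:30, 12:00-14:00, 16:30-18:30.
Aarav ∩ Teo ∩ Jonas: 12:30-14:00, 17:00-18:30.
So the common availability across everyone is 12:30-14:00, 17:00-18:30.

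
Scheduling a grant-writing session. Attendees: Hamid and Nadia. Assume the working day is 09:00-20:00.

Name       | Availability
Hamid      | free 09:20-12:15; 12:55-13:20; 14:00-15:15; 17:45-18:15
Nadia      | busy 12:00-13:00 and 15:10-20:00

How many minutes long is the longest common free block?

Hamid free: 09:20-12:15, 12:55-13:20, 14:00-15:15, 17:45-18:15.
Nadia free: 09:00-12:00, 13:00-15:10 (invert busy blocks within the working day).
Hamid ∩ Nadia: 09:20-12:00, 13:00-13:20, 14:00-15:10.
The longest is 09:20-12:00 at 160 minutes.

160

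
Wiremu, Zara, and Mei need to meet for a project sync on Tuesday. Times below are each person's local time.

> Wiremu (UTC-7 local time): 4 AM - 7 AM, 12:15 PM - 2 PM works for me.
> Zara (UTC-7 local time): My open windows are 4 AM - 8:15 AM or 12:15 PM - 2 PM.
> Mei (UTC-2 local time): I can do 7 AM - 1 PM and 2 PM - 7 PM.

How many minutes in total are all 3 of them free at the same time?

285

Wiremu in UTC: 11:00-14:00, 19:15-21:00 (add 7h to convert from UTC-7).
Zara in UTC: 11:00-15:15, 19:15-21:00 (add 7h to convert from UTC-7).
Mei in UTC: 09:00-15:00, 16:00-21:00 (add 2h to convert from UTC-2).
Wiremu ∩ Zara: 11:00-14:00, 19:15-21:00.
Wiremu ∩ Zara ∩ Mei: 11:00-14:00, 19:15-21:00.
Those are the intersection windows.
Summing the common windows: 180 + 105 = 285 minutes.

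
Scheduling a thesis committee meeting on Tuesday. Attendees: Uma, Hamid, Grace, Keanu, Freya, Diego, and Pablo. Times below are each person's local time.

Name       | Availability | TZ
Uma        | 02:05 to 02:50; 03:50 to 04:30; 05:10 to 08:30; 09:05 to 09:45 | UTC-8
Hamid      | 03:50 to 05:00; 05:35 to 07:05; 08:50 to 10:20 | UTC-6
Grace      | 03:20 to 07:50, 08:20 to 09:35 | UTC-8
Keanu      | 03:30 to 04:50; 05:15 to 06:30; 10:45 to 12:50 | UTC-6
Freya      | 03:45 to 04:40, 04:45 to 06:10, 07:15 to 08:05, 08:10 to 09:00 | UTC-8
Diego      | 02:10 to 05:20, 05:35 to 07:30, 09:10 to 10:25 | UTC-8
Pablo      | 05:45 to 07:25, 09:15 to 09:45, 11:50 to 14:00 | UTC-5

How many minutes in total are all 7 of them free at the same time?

35

Uma in UTC: 10:05-10:50, 11:50-12:30, 13:10-16:30, 17:05-17:45 (add 8h to convert from UTC-8).
Hamid in UTC: 09:50-11:00, 11:35-13:05, 14:50-16:20 (add 6h to convert from UTC-6).
Grace in UTC: 11:20-15:50, 16:20-17:35 (add 8h to convert from UTC-8).
Keanu in UTC: 09:30-10:50, 11:15-12:30, 16:45-18:50 (add 6h to convert from UTC-6).
Freya in UTC: 11:45-12:40, 12:45-14:10, 15:15-16:05, 16:10-17:00 (add 8h to convert from UTC-8).
Diego in UTC: 10:10-13:20, 13:35-15:30, 17:10-18:25 (add 8h to convert from UTC-8).
Pablo in UTC: 10:45-12:25, 14:15-14:45, 16:50-19:00 (add 5h to convert from UTC-5).
Uma ∩ Hamid: 10:05-10:50, 11:50-12:30, 14:50-16:20.
Uma ∩ Hamid ∩ Grace: 11:50-12:30, 14:50-15:50.
Uma ∩ Hamid ∩ Grace ∩ Keanu: 11:50-12:30.
Uma ∩ Hamid ∩ Grace ∩ Keanu ∩ Freya: 11:50-12:30.
Uma ∩ Hamid ∩ Grace ∩ Keanu ∩ Freya ∩ Diego: 11:50-12:30.
Uma ∩ Hamid ∩ Grace ∩ Keanu ∩ Freya ∩ Diego ∩ Pablo: 11:50-12:25.
That's a single block of 35 minutes.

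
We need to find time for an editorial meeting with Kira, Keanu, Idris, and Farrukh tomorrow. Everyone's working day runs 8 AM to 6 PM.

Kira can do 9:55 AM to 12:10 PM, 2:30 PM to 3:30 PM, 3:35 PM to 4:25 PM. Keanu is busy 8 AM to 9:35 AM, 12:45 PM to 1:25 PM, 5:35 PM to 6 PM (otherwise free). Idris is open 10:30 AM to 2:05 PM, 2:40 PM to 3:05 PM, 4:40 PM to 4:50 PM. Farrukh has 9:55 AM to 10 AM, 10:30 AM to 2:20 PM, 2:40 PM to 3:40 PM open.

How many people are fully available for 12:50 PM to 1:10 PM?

Kira free: 09:55-12:10, 14:30-15:30, 15:35-16:25.
Keanu free: 09:35-12:45, 13:25-17:35 (invert busy blocks within the working day).
Idris free: 10:30-14:05, 14:40-15:05, 16:40-16:50.
Farrukh free: 09:55-10:00, 10:30-14:20, 14:40-15:40.
Idris and Farrukh can make the full 12:50-13:10 slot — that's 2.

2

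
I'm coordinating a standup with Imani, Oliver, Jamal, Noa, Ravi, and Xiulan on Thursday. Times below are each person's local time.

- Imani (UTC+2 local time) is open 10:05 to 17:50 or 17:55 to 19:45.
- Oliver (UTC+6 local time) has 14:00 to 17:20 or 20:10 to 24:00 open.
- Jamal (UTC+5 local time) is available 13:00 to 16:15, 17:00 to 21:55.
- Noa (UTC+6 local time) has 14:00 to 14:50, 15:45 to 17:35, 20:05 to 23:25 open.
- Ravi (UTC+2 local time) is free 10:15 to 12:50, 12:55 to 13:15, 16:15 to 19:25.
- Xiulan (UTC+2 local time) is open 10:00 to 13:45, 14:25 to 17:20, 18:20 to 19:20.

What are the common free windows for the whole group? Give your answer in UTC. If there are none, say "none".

08:15-08:50, 09:45-10:50, 10:55-11:15, 14:15-15:20, 16:20-16:55

Imani in UTC: 08:05-15:50, 15:55-17:45 (subtract 2h to convert from UTC+2).
Oliver in UTC: 08:00-11:20, 14:10-18:00 (subtract 6h to convert from UTC+6).
Jamal in UTC: 08:00-11:15, 12:00-16:55 (subtract 5h to convert from UTC+5).
Noa in UTC: 08:00-08:50, 09:45-11:35, 14:05-17:25 (subtract 6h to convert from UTC+6).
Ravi in UTC: 08:15-10:50, 10:55-11:15, 14:15-17:25 (subtract 2h to convert from UTC+2).
Xiulan in UTC: 08:00-11:45, 12:25-15:20, 16:20-17:20 (subtract 2h to convert from UTC+2).
Imani ∩ Oliver: 08:05-11:20, 14:10-15:50, 15:55-17:45.
Imani ∩ Oliver ∩ Jamal: 08:05-11:15, 14:10-15:50, 15:55-16:55.
Imani ∩ Oliver ∩ Jamal ∩ Noa: 08:05-08:50, 09:45-11:15, 14:10-15:50, 15:55-16:55.
Imani ∩ Oliver ∩ Jamal ∩ Noa ∩ Ravi: 08:15-08:50, 09:45-10:50, 10:55-11:15, 14:15-15:50, 15:55-16:55.
Imani ∩ Oliver ∩ Jamal ∩ Noa ∩ Ravi ∩ Xiulan: 08:15-08:50, 09:45-10:50, 10:55-11:15, 14:15-15:20, 16:20-16:55.
Those are the intersection windows.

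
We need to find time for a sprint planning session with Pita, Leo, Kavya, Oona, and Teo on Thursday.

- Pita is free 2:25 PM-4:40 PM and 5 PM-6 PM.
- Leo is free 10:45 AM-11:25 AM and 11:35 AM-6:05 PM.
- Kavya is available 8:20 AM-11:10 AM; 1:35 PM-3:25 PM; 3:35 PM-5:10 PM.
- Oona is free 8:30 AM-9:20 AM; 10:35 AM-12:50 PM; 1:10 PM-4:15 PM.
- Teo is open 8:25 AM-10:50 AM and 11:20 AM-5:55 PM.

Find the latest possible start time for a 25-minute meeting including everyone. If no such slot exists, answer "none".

15:50

Pita ∩ Leo: 14:25-16:40, 17:00-18:00.
Pita ∩ Leo ∩ Kavya: 14:25-15:25, 15:35-16:40, 17:00-17:10.
Pita ∩ Leo ∩ Kavya ∩ Oona: 14:25-15:25, 15:35-16:15.
Pita ∩ Leo ∩ Kavya ∩ Oona ∩ Teo: 14:25-15:25, 15:35-16:15.
Those are the intersection windows.
The last common window of at least 25 minutes is 15:35-16:15; a 25-minute meeting can start as late as 15:50 and still end by 16:15.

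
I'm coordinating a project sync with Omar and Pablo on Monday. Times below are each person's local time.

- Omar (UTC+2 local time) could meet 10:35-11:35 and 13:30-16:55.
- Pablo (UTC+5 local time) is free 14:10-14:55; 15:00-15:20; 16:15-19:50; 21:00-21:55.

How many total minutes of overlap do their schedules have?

Omar in UTC: 08:35-09:35, 11:30-14:55 (subtract 2h to convert from UTC+2).
Pablo in UTC: 09:10-09:55, 10:00-10:20, 11:15-14:50, 16:00-16:55 (subtract 5h to convert from UTC+5).
Omar ∩ Pablo: 09:10-09:35, 11:30-14:50.
Summing the common windows: 25 + 200 = 225 minutes.

225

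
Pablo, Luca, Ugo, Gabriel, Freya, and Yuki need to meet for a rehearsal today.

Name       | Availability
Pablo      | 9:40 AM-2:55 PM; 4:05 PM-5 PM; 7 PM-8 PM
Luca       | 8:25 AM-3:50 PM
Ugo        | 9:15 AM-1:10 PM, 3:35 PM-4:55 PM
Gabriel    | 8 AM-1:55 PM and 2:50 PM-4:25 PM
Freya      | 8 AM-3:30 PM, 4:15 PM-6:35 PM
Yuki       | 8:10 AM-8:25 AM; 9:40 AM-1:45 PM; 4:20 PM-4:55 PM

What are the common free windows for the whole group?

Pablo ∩ Luca: 09:40-14:55.
Pablo ∩ Luca ∩ Ugo: 09:40-13:10.
Pablo ∩ Luca ∩ Ugo ∩ Gabriel: 09:40-13:10.
Pablo ∩ Luca ∩ Ugo ∩ Gabriel ∩ Freya: 09:40-13:10.
Pablo ∩ Luca ∩ Ugo ∩ Gabriel ∩ Freya ∩ Yuki: 09:40-13:10.

09:40-13:10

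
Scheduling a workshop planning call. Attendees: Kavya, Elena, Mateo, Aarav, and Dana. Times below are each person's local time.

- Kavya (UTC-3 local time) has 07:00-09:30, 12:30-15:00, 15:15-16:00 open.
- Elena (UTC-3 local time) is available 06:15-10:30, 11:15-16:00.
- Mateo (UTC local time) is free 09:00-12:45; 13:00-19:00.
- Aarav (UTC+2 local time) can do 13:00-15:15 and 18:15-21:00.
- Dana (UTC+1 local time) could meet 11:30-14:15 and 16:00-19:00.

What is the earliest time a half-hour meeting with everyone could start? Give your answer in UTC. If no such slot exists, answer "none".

11:00

Kavya in UTC: 10:00-12:30, 15:30-18:00, 18:15-19:00 (add 3h to convert from UTC-3).
Elena in UTC: 09:15-13:30, 14:15-19:00 (add 3h to convert from UTC-3).
Mateo in UTC: 09:00-12:45, 13:00-19:00.
Aarav in UTC: 11:00-13:15, 16:15-19:00 (subtract 2h to convert from UTC+2).
Dana in UTC: 10:30-13:15, 15:00-18:00 (subtract 1h to convert from UTC+1).
Kavya ∩ Elena: 10:00-12:30, 15:30-18:00, 18:15-19:00.
Kavya ∩ Elena ∩ Mateo: 10:00-12:30, 15:30-18:00, 18:15-19:00.
Kavya ∩ Elena ∩ Mateo ∩ Aarav: 11:00-12:30, 16:15-18:00, 18:15-19:00.
Kavya ∩ Elena ∩ Mateo ∩ Aarav ∩ Dana: 11:00-12:30, 16:15-18:00.
The first common window of at least 30 minutes is 11:00-12:30, so the earliest start is 11:00.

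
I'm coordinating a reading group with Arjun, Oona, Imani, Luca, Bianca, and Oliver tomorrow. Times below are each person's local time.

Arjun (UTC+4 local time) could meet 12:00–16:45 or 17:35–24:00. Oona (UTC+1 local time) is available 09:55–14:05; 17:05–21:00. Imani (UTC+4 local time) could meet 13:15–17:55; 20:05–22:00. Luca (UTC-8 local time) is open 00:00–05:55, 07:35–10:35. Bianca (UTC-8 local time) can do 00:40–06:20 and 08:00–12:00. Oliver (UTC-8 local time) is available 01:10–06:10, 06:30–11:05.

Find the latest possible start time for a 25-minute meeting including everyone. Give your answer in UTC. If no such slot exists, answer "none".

17:35

Arjun in UTC: 08:00-12:45, 13:35-20:00 (subtract 4h to convert from UTC+4).
Oona in UTC: 08:55-13:05, 16:05-20:00 (subtract 1h to convert from UTC+1).
Imani in UTC: 09:15-13:55, 16:05-18:00 (subtract 4h to convert from UTC+4).
Luca in UTC: 08:00-13:55, 15:35-18:35 (add 8h to convert from UTC-8).
Bianca in UTC: 08:40-14:20, 16:00-20:00 (add 8h to convert from UTC-8).
Oliver in UTC: 09:10-14:10, 14:30-19:05 (add 8h to convert from UTC-8).
Arjun ∩ Oona: 08:55-12:45, 16:05-20:00.
Arjun ∩ Oona ∩ Imani: 09:15-12:45, 16:05-18:00.
Arjun ∩ Oona ∩ Imani ∩ Luca: 09:15-12:45, 16:05-18:00.
Arjun ∩ Oona ∩ Imani ∩ Luca ∩ Bianca: 09:15-12:45, 16:05-18:00.
Arjun ∩ Oona ∩ Imani ∩ Luca ∩ Bianca ∩ Oliver: 09:15-12:45, 16:05-18:00.
So the common availability across everyone is 09:15-12:45, 16:05-18:00.
The last common window of at least 25 minutes is 16:05-18:00; a 25-minute meeting can start as late as 17:35 and still end by 18:00.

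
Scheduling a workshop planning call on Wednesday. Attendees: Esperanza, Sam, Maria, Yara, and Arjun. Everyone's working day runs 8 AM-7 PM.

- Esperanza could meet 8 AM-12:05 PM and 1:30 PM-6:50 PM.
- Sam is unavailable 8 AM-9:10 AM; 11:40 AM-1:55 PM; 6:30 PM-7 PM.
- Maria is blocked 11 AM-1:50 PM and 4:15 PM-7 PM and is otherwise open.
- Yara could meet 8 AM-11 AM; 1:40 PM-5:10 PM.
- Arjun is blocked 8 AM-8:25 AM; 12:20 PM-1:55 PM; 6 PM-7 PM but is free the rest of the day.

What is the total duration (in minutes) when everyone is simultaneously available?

Esperanza free: 08:00-12:05, 13:30-18:50.
Sam free: 09:10-11:40, 13:55-18:30 (invert busy blocks within the working day).
Maria free: 08:00-11:00, 13:50-16:15 (invert busy blocks within the working day).
Yara free: 08:00-11:00, 13:40-17:10.
Arjun free: 08:25-12:20, 13:55-18:00 (invert busy blocks within the working day).
Esperanza ∩ Sam: 09:10-11:40, 13:55-18:30.
Esperanza ∩ Sam ∩ Maria: 09:10-11:00, 13:55-16:15.
Esperanza ∩ Sam ∩ Maria ∩ Yara: 09:10-11:00, 13:55-16:15.
Esperanza ∩ Sam ∩ Maria ∩ Yara ∩ Arjun: 09:10-11:00, 13:55-16:15.
Summing the common windows: 110 + 140 = 250 minutes.

250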